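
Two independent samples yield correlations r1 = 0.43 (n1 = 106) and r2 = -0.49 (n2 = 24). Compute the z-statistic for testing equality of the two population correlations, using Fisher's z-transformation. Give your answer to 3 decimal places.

4.160

z1 = atanh(0.43) = 0.459897,  z2 = atanh(-0.49) = -0.536060
SE = √(1/(n1−3) + 1/(n2−3)) = √(1/103 + 1/21) = √(0.0097087 + 0.0476190) = √0.0573277 = 0.239432
z = (z1 − z2)/SE = (0.459897 − (-0.536060)) / 0.239432 = 0.995957 / 0.239432 = 4.160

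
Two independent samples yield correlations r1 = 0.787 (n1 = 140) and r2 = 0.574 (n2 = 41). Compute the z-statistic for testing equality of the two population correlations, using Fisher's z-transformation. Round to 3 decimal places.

2.236

Fisher z-transforms: z1 = atanh(0.787) = 1.063501, z2 = atanh(0.574) = 0.653468; difference d = 0.410033
Var(d) = 1/137 + 1/38 = 0.0072993 + 0.0263158 = 0.0336151
z = d/√Var(d) = 0.410033 / √0.0336151 = 0.410033 / 0.183344 = 2.236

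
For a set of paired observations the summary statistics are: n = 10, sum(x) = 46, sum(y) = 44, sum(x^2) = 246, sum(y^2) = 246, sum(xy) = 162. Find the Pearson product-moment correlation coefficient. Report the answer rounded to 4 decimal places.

Numerator: nΣxy − (Σx)(Σy) = 10·162 − (46)(44) = -404
Denominator: √[(nΣx²−(Σx)²)(nΣy²−(Σy)²)]
  nΣx²−(Σx)² = 10·246 − 2116 = 344;  nΣy²−(Σy)² = 10·246 − 1936 = 524
  √(344·524) = √180256 = 424.5657
r = -404 / 424.5657 = -0.9516

-0.9516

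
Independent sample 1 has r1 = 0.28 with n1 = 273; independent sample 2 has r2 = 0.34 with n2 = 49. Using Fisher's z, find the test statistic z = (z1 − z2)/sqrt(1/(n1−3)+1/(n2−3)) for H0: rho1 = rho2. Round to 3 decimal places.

-0.416

Fisher z-transforms: z1 = atanh(0.28) = 0.287682, z2 = atanh(0.34) = 0.354093; difference d = -0.066411
Var(d) = 1/270 + 1/46 = 0.0037037 + 0.0217391 = 0.0254428
z = d/√Var(d) = -0.066411 / √0.0254428 = -0.066411 / 0.159508 = -0.416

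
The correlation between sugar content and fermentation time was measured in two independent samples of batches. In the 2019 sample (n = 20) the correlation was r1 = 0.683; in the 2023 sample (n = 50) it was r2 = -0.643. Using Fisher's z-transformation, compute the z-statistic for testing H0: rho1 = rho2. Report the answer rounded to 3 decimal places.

5.646

z1 = atanh(0.683) = 0.834716,  z2 = atanh(-0.643) = -0.763272
SE = √(1/(n1−3) + 1/(n2−3)) = √(1/17 + 1/47) = √(0.0588235 + 0.0212766) = √0.0801001 = 0.283020
z = (z1 − z2)/SE = (0.834716 − (-0.763272)) / 0.283020 = 1.597988 / 0.283020 = 5.646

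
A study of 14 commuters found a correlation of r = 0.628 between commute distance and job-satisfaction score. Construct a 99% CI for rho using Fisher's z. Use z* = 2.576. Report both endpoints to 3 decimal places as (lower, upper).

z_r = atanh(0.628) = 0.738107;  SE = 1/√(n−3) = 1/√11 = 0.301511
z-limits: 0.738107 ± 2.576·0.301511 = 0.738107 ± 0.776692 = [-0.038585, 1.514799]
ρ-limits: (tanh -0.038585, tanh 1.514799) = (-0.039, 0.908)

(-0.039, 0.908)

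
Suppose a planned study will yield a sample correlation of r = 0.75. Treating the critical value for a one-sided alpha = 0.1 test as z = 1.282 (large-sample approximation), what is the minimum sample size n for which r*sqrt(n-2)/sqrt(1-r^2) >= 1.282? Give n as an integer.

4

r√(n−2)/√(1−r²) ≥ 1.282  ⇔  n−2 ≥ (1.282)²·(1−r²)/r²
(1−r²)/r² = (1−0.5625)/0.5625 = 0.7778
n ≥ 2 + 1.643524·0.7778 = 2 + 1.2783 = 3.2783
⌈3.2783⌉ = 4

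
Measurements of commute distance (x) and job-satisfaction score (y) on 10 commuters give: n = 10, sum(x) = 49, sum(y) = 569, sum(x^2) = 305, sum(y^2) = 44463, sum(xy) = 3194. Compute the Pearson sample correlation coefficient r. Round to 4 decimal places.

S_xy = nΣxy − ΣxΣy = 10·3194 − 49·569 = 31940 − 27881 = 4059
S_xx = nΣx² − (Σx)² = 10·305 − 49² = 3050 − 2401 = 649
S_yy = nΣy² − (Σy)² = 10·44463 − 569² = 444630 − 323761 = 120869
r = S_xy / √(S_xx·S_yy) = 4059 / √(649·120869) = 4059 / √78443981 = 4059 / 8856.8607 = 0.4583

0.4583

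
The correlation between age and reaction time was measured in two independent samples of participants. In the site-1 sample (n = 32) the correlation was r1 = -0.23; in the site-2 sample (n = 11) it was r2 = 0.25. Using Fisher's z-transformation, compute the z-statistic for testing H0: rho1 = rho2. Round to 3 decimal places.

-1.226

Fisher z-transforms: z1 = atanh(-0.23) = -0.234189, z2 = atanh(0.25) = 0.255413; difference d = -0.489602
Var(d) = 1/29 + 1/8 = 0.0344828 + 0.1250000 = 0.1594828
z = d/√Var(d) = -0.489602 / √0.1594828 = -0.489602 / 0.399353 = -1.226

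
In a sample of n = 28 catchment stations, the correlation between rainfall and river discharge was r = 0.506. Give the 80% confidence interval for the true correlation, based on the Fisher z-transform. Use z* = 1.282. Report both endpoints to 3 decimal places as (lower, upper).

z_r = atanh(0.506) = 0.557338;  SE = 1/√(n−3) = 1/√25 = 0.200000
z-limits: 0.557338 ± 1.282·0.200000 = 0.557338 ± 0.256400 = [0.300938, 0.813738]
ρ-limits: (tanh 0.300938, tanh 0.813738) = (0.292, 0.672)

(0.292, 0.672)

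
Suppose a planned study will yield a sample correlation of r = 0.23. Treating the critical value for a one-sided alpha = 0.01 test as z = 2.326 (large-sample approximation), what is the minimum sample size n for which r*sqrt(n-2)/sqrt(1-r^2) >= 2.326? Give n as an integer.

99

Need r·√(n−2)/√(1−r²) ≥ 2.326
√(n−2) ≥ 2.326·√(1−0.0529) / 0.23 = 2.326·0.973191 / 0.23 = 9.8419
n−2 ≥ 96.8630  ⇒  n ≥ 98.8630
Smallest integer n = 99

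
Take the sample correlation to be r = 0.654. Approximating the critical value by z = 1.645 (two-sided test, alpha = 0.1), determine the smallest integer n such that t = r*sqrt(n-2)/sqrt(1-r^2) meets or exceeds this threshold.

6

Need r·√(n−2)/√(1−r²) ≥ 1.645
√(n−2) ≥ 1.645·√(1−0.427716) / 0.654 = 1.645·0.756495 / 0.654 = 1.9028
n−2 ≥ 3.6206  ⇒  n ≥ 5.6206
Smallest integer n = 6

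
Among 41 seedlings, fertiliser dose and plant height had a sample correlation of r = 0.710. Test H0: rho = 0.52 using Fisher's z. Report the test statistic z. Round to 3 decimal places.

1.916

Fisher z: atanh(0.710) = 0.887184, atanh(0.52) = 0.576340
z = (z_r − z_0)·√(n−3) = (0.887184 − 0.576340)·√38 = 0.310844 · 6.164414 = 1.916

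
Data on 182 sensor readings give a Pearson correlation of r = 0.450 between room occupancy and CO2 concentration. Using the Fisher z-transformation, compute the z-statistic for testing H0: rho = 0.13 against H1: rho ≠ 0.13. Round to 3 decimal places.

Fisher z: atanh(0.450) = 0.484700, atanh(0.13) = 0.130740
z = (z_r − z_0)·√(n−3) = (0.484700 − 0.130740)·√179 = 0.353960 · 13.379088 = 4.736

4.736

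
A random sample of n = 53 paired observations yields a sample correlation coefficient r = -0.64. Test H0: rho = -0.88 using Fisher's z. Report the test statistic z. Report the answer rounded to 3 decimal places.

4.367

z_r = atanh(-0.64) = -0.758174,  z_0 = atanh(-0.88) = -1.375768
SE = 1/√(n−3) = 1/√50 = 0.141421
z = (z_r − z_0)/SE = (-0.758174 − (-1.375768)) / 0.141421 = 0.617594 / 0.141421 = 4.367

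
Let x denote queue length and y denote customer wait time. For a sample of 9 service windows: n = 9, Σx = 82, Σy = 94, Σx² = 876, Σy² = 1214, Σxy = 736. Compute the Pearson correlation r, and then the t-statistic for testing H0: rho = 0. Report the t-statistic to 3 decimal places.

S_xy = nΣxy − ΣxΣy = 9·736 − 82·94 = 6624 − 7708 = -1084
S_xx = nΣx² − (Σx)² = 9·876 − 82² = 7884 − 6724 = 1160
S_yy = nΣy² − (Σy)² = 9·1214 − 94² = 10926 − 8836 = 2090
r = S_xy / √(S_xx·S_yy) = -1084 / √(1160·2090) = -1084 / √2424400 = -1084 / 1557.0485 = -0.6962
t = r·√(n−2)/√(1−r²) = -0.6962·√7 / √(1−0.484694) = -1.841972 / 0.717848 = -2.566

-2.566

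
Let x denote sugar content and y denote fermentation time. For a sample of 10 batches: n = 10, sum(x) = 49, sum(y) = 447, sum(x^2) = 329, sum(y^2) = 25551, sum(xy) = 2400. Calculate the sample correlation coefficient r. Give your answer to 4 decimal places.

Numerator: nΣxy − (Σx)(Σy) = 10·2400 − (49)(447) = 2097
Denominator: √[(nΣx²−(Σx)²)(nΣy²−(Σy)²)]
  nΣx²−(Σx)² = 10·329 − 2401 = 889;  nΣy²−(Σy)² = 10·25551 − 199809 = 55701
  √(889·55701) = √49518189 = 7036.9162
r = 2097 / 7036.9162 = 0.2980

0.2980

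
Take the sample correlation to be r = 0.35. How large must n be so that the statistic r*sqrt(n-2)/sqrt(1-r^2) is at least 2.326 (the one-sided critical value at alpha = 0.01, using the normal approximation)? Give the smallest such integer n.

r√(n−2)/√(1−r²) ≥ 2.326  ⇔  n−2 ≥ (2.326)²·(1−r²)/r²
(1−r²)/r² = (1−0.1225)/0.1225 = 7.1633
n ≥ 2 + 5.410276·7.1633 = 2 + 38.7554 = 40.7554
⌈40.7554⌉ = 41

41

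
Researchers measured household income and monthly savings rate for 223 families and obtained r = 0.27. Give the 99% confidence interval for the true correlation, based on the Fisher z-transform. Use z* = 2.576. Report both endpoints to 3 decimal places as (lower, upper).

z_r = atanh(0.27) = 0.276864;  SE = 1/√(n−3) = 1/√220 = 0.067420
z-limits: 0.276864 ± 2.576·0.067420 = 0.276864 ± 0.173674 = [0.103190, 0.450538]
ρ-limits: (tanh 0.103190, tanh 0.450538) = (0.103, 0.422)

(0.103, 0.422)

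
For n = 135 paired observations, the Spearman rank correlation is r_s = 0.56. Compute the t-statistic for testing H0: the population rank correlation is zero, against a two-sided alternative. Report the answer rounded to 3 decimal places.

7.795

1 − r_s² = 1 − 0.3136 = 0.6864;  √(1−r_s²) = 0.828493
√(n−2) = √133 = 11.532563
t = r_s·√(n−2)/√(1−r_s²) = 0.56 · 11.532563 / 0.828493 = 7.795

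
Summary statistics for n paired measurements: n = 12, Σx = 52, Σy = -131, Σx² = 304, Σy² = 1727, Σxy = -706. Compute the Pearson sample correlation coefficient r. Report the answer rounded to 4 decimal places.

-0.9051

Numerator: nΣxy − (Σx)(Σy) = 12·(-706) − (52)(-131) = -1660
Denominator: √[(nΣx²−(Σx)²)(nΣy²−(Σy)²)]
  nΣx²−(Σx)² = 12·304 − 2704 = 944;  nΣy²−(Σy)² = 12·1727 − 17161 = 3563
  √(944·3563) = √3363472 = 1833.9771
r = -1660 / 1833.9771 = -0.9051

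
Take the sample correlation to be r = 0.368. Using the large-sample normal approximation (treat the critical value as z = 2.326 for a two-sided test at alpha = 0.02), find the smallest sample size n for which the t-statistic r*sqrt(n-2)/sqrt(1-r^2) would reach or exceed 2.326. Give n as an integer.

r√(n−2)/√(1−r²) ≥ 2.326  ⇔  n−2 ≥ (2.326)²·(1−r²)/r²
(1−r²)/r² = (1−0.135424)/0.135424 = 6.3842
n ≥ 2 + 5.410276·6.3842 = 2 + 34.5403 = 36.5403
⌈36.5403⌉ = 37

37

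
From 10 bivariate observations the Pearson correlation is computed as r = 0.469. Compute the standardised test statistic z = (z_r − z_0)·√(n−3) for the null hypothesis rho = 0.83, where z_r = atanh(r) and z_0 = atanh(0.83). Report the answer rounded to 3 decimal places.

Fisher z: atanh(0.469) = 0.508788, atanh(0.83) = 1.188136
z = (z_r − z_0)·√(n−3) = (0.508788 − 1.188136)·√7 = -0.679348 · 2.645751 = -1.797

-1.797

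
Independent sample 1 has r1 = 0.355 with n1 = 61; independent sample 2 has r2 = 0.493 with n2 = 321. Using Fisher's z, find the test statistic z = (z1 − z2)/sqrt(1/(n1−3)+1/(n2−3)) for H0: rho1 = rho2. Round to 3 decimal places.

-1.183

z1 = atanh(0.355) = 0.371153,  z2 = atanh(0.493) = 0.540016
SE = √(1/(n1−3) + 1/(n2−3)) = √(1/58 + 1/318) = √(0.0172414 + 0.0031447) = √0.0203861 = 0.142780
z = (z1 − z2)/SE = (0.371153 − 0.540016) / 0.142780 = -0.168863 / 0.142780 = -1.183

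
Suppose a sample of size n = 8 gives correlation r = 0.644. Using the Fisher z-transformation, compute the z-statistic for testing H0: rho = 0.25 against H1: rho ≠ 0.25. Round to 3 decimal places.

1.139

z_r = atanh(0.644) = 0.764978,  z_0 = atanh(0.25) = 0.255413
SE = 1/√(n−3) = 1/√5 = 0.447214
z = (z_r − z_0)/SE = (0.764978 − 0.255413) / 0.447214 = 0.509565 / 0.447214 = 1.139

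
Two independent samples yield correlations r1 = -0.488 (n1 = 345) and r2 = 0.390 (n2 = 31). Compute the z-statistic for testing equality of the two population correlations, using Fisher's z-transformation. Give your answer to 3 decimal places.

-4.809

Fisher z-transforms: z1 = atanh(-0.488) = -0.533432, z2 = atanh(0.390) = 0.411800; difference d = -0.945232
Var(d) = 1/342 + 1/28 = 0.0029240 + 0.0357143 = 0.0386383
z = d/√Var(d) = -0.945232 / √0.0386383 = -0.945232 / 0.196566 = -4.809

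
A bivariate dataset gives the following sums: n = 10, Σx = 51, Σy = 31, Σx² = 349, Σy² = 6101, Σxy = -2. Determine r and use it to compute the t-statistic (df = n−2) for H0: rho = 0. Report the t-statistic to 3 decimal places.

Numerator: nΣxy − (Σx)(Σy) = 10·(-2) − (51)(31) = -1601
Denominator: √[(nΣx²−(Σx)²)(nΣy²−(Σy)²)]
  nΣx²−(Σx)² = 10·349 − 2601 = 889;  nΣy²−(Σy)² = 10·6101 − 961 = 60049
  √(889·60049) = √53383561 = 7306.4055
r = -1601 / 7306.4055 = -0.2191
t = r·√(n−2)/√(1−r²) = -0.2191·√8 / √(1−0.048005) = -0.619708 / 0.975702 = -0.635

-0.635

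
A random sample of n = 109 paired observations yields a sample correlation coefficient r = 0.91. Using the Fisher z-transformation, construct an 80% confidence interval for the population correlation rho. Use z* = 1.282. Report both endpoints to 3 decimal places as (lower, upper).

(0.886, 0.929)

z_r = atanh(0.91) = 1.527524;  SE = 1/√(n−3) = 1/√106 = 0.097129
z-limits: 1.527524 ± 1.282·0.097129 = 1.527524 ± 0.124519 = [1.403005, 1.652043]
ρ-limits: (tanh 1.403005, tanh 1.652043) = (0.886, 0.929)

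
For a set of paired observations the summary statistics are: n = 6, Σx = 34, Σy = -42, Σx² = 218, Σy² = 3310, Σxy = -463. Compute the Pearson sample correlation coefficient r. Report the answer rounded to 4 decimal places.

Numerator: nΣxy − (Σx)(Σy) = 6·(-463) − (34)(-42) = -1350
Denominator: √[(nΣx²−(Σx)²)(nΣy²−(Σy)²)]
  nΣx²−(Σx)² = 6·218 − 1156 = 152;  nΣy²−(Σy)² = 6·3310 − 1764 = 18096
  √(152·18096) = √2750592 = 1658.4909
r = -1350 / 1658.4909 = -0.8140

-0.8140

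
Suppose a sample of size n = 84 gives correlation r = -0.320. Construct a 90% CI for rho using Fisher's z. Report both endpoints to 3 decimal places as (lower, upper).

z_r = atanh(-0.320) = -0.331647;  SE = 1/√(n−3) = 1/√81 = 0.111111
z-limits: -0.331647 ± 1.645·0.111111 = -0.331647 ± 0.182778 = [-0.514425, -0.148869]
ρ-limits: (tanh -0.514425, tanh -0.148869) = (-0.473, -0.148)

(-0.473, -0.148)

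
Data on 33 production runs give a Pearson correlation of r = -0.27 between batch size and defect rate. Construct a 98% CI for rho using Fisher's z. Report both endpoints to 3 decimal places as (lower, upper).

Fisher z: z_r = atanh(r) = ½·ln((1+(-0.27))/(1−(-0.27))) = -0.276864
SE(z) = 1/√(n−3) = 1/√30 = 0.182574
98% ⇒ z* = 2.326; margin = 2.326·0.182574 = 0.424667
CI on z-scale: (-0.701531, 0.147803)
Back-transform: tanh(-0.701531) = -0.605339, tanh(0.147803) = 0.146736

(-0.605, 0.147)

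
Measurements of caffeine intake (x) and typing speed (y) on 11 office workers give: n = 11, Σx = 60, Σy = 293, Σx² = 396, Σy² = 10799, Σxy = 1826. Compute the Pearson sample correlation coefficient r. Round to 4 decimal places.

0.5022

S_xy = nΣxy − ΣxΣy = 11·1826 − 60·293 = 20086 − 17580 = 2506
S_xx = nΣx² − (Σx)² = 11·396 − 60² = 4356 − 3600 = 756
S_yy = nΣy² − (Σy)² = 11·10799 − 293² = 118789 − 85849 = 32940
r = S_xy / √(S_xx·S_yy) = 2506 / √(756·32940) = 2506 / √24902640 = 2506 / 4990.2545 = 0.5022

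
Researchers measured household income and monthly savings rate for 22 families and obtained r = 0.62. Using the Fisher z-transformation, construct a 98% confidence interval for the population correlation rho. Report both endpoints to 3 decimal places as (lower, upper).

Fisher z: z_r = atanh(r) = ½·ln((1+0.62)/(1−0.62)) = 0.725005
SE(z) = 1/√(n−3) = 1/√19 = 0.229416
98% ⇒ z* = 2.326; margin = 2.326·0.229416 = 0.533622
CI on z-scale: (0.191383, 1.258627)
Back-transform: tanh(0.191383) = 0.189080, tanh(1.258627) = 0.850685

(0.189, 0.851)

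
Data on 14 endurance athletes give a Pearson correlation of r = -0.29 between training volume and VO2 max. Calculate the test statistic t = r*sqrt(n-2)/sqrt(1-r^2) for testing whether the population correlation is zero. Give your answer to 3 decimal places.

t = r·√(n−2) / √(1−r²) with r = -0.29, n = 14
  = -0.29·√12 / √(1 − 0.0841)
  = -0.29·3.464102 / 0.957027
  = -1.004590 / 0.957027 = -1.050

-1.050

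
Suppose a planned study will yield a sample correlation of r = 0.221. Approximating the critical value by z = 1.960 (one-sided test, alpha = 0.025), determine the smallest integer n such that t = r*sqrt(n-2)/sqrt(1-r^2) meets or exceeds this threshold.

77

r√(n−2)/√(1−r²) ≥ 1.960  ⇔  n−2 ≥ (1.960)²·(1−r²)/r²
(1−r²)/r² = (1−0.048841)/0.048841 = 19.4746
n ≥ 2 + 3.8416·19.4746 = 2 + 74.8136 = 76.8136
⌈76.8136⌉ = 77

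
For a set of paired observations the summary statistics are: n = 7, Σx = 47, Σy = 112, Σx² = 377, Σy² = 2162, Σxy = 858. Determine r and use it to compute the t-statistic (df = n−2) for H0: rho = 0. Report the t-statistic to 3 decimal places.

S_xy = nΣxy − ΣxΣy = 7·858 − 47·112 = 6006 − 5264 = 742
S_xx = nΣx² − (Σx)² = 7·377 − 47² = 2639 − 2209 = 430
S_yy = nΣy² − (Σy)² = 7·2162 − 112² = 15134 − 12544 = 2590
r = S_xy / √(S_xx·S_yy) = 742 / √(430·2590) = 742 / √1113700 = 742 / 1055.3199 = 0.7031
t = r·√(n−2)/√(1−r²) = 0.7031·√5 / √(1−0.494350) = 1.572179 / 0.711091 = 2.211

2.211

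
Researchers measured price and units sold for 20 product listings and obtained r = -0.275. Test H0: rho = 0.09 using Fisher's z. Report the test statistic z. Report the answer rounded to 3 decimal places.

-1.536

z_r = atanh(-0.275) = -0.282265,  z_0 = atanh(0.09) = 0.090244
SE = 1/√(n−3) = 1/√17 = 0.242536
z = (z_r − z_0)/SE = (-0.282265 − 0.090244) / 0.242536 = -0.372509 / 0.242536 = -1.536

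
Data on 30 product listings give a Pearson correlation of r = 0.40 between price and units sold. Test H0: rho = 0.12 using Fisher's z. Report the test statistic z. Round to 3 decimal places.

z_r = atanh(0.40) = 0.423649,  z_0 = atanh(0.12) = 0.120581
SE = 1/√(n−3) = 1/√27 = 0.192450
z = (z_r − z_0)/SE = (0.423649 − 0.120581) / 0.192450 = 0.303068 / 0.192450 = 1.575

1.575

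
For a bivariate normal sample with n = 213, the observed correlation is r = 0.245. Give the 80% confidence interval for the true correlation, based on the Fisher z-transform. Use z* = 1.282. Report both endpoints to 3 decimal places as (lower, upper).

(0.160, 0.326)

Fisher z: z_r = atanh(r) = ½·ln((1+0.245)/(1−0.245)) = 0.250087
SE(z) = 1/√(n−3) = 1/√210 = 0.069007
80% ⇒ z* = 1.282; margin = 1.282·0.069007 = 0.088467
CI on z-scale: (0.161620, 0.338554)
Back-transform: tanh(0.161620) = 0.160227, tanh(0.338554) = 0.326186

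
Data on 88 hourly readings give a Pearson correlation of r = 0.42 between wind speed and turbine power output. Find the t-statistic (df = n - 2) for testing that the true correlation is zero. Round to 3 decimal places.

1 − r² = 1 − 0.1764 = 0.8236;  √(1−r²) = 0.907524
√(n−2) = √86 = 9.273618
t = r·√(n−2)/√(1−r²) = 0.42 · 9.273618 / 0.907524 = 4.292

4.292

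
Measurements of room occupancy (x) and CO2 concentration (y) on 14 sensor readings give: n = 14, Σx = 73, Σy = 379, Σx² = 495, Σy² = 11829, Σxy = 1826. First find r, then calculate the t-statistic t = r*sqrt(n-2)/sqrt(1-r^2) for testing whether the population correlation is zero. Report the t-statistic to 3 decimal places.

-1.314

Numerator: nΣxy − (Σx)(Σy) = 14·1826 − (73)(379) = -2103
Denominator: √[(nΣx²−(Σx)²)(nΣy²−(Σy)²)]
  nΣx²−(Σx)² = 14·495 − 5329 = 1601;  nΣy²−(Σy)² = 14·11829 − 143641 = 21965
  √(1601·21965) = √35165965 = 5930.0898
r = -2103 / 5930.0898 = -0.3546
t = r·√(n−2)/√(1−r²) = -0.3546·√12 / √(1−0.125741) = -1.228370 / 0.935018 = -1.314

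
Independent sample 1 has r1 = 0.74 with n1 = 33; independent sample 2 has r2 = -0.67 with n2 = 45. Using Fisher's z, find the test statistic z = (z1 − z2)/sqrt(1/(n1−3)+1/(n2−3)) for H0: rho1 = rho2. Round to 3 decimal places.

Fisher z-transforms: z1 = atanh(0.74) = 0.950479, z2 = atanh(-0.67) = -0.810743; difference d = 1.761222
Var(d) = 1/30 + 1/42 = 0.0333333 + 0.0238095 = 0.0571428
z = d/√Var(d) = 1.761222 / √0.0571428 = 1.761222 / 0.239046 = 7.368

7.368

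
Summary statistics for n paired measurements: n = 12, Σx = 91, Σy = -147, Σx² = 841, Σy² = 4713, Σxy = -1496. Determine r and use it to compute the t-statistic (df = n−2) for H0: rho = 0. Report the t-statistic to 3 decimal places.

Numerator: nΣxy − (Σx)(Σy) = 12·(-1496) − (91)(-147) = -4575
Denominator: √[(nΣx²−(Σx)²)(nΣy²−(Σy)²)]
  nΣx²−(Σx)² = 12·841 − 8281 = 1811;  nΣy²−(Σy)² = 12·4713 − 21609 = 34947
  √(1811·34947) = √63289017 = 7955.4395
r = -4575 / 7955.4395 = -0.5751
t = r·√(n−2)/√(1−r²) = -0.5751·√10 / √(1−0.330740) = -1.818626 / 0.818083 = -2.223

-2.223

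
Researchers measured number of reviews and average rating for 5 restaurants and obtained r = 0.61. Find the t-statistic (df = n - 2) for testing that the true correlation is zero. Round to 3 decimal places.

t = r·√(n−2) / √(1−r²) with r = 0.61, n = 5
  = 0.61·√3 / √(1 − 0.3721)
  = 0.61·1.732051 / 0.792401
  = 1.056551 / 0.792401 = 1.333

1.333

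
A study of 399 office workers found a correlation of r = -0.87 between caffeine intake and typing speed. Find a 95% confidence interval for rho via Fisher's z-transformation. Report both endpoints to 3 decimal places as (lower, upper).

(-0.892, -0.844)

z_r = atanh(-0.87) = -1.333080;  SE = 1/√(n−3) = 1/√396 = 0.050252
z-limits: -1.333080 ± 1.960·0.050252 = -1.333080 ± 0.098494 = [-1.431574, -1.234586]
ρ-limits: (tanh -1.431574, tanh -1.234586) = (-0.892, -0.844)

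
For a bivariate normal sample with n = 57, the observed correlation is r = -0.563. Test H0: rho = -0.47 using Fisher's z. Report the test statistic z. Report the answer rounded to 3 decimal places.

Fisher z: atanh(-0.563) = -0.637215, atanh(-0.47) = -0.510070
z = (z_r − z_0)·√(n−3) = (-0.637215 − (-0.510070))·√54 = -0.127145 · 7.348469 = -0.934

-0.934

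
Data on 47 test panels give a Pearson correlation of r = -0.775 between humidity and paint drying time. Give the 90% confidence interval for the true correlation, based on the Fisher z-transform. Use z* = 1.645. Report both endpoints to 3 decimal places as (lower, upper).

z_r = atanh(-0.775) = -1.032728;  SE = 1/√(n−3) = 1/√44 = 0.150756
z-limits: -1.032728 ± 1.645·0.150756 = -1.032728 ± 0.247994 = [-1.280722, -0.784734]
ρ-limits: (tanh -1.280722, tanh -0.784734) = (-0.857, -0.655)

(-0.857, -0.655)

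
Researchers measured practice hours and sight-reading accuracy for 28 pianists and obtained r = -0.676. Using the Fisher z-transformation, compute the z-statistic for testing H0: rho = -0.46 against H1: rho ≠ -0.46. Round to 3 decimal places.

-1.622

z_r = atanh(-0.676) = -0.821711,  z_0 = atanh(-0.46) = -0.497311
SE = 1/√(n−3) = 1/√25 = 0.200000
z = (z_r − z_0)/SE = (-0.821711 − (-0.497311)) / 0.200000 = -0.324400 / 0.200000 = -1.622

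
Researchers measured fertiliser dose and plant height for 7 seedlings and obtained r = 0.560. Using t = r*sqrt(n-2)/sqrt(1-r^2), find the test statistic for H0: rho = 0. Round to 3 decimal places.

1.511

1 − r² = 1 − 0.313600 = 0.686400;  √(1−r²) = 0.828493
√(n−2) = √5 = 2.236068
t = r·√(n−2)/√(1−r²) = 0.560 · 2.236068 / 0.828493 = 1.511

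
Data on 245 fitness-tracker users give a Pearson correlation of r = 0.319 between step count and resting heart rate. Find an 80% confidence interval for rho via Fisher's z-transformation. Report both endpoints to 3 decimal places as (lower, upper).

z_r = atanh(0.319) = 0.330533;  SE = 1/√(n−3) = 1/√242 = 0.064282
z-limits: 0.330533 ± 1.282·0.064282 = 0.330533 ± 0.082410 = [0.248123, 0.412943]
ρ-limits: (tanh 0.248123, tanh 0.412943) = (0.243, 0.391)

(0.243, 0.391)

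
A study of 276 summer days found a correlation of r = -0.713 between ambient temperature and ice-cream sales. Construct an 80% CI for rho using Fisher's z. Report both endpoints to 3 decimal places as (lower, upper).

(-0.749, -0.673)

z_r = atanh(-0.713) = -0.893260;  SE = 1/√(n−3) = 1/√273 = 0.060523
z-limits: -0.893260 ± 1.282·0.060523 = -0.893260 ± 0.077590 = [-0.970850, -0.815670]
ρ-limits: (tanh -0.970850, tanh -0.815670) = (-0.749, -0.673)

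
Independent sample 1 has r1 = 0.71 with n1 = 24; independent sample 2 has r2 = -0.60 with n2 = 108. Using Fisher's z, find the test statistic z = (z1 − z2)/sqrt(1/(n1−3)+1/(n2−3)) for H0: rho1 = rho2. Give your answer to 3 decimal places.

6.611

Fisher z-transforms: z1 = atanh(0.71) = 0.887184, z2 = atanh(-0.60) = -0.693147; difference d = 1.580331
Var(d) = 1/21 + 1/105 = 0.0476190 + 0.0095238 = 0.0571428
z = d/√Var(d) = 1.580331 / √0.0571428 = 1.580331 / 0.239046 = 6.611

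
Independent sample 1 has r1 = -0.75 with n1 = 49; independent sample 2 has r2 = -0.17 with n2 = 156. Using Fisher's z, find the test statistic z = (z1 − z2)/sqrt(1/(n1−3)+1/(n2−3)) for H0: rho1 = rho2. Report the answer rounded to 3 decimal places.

Fisher z-transforms: z1 = atanh(-0.75) = -0.972955, z2 = atanh(-0.17) = -0.171667; difference d = -0.801288
Var(d) = 1/46 + 1/153 = 0.0217391 + 0.0065359 = 0.0282750
z = d/√Var(d) = -0.801288 / √0.0282750 = -0.801288 / 0.168152 = -4.765

-4.765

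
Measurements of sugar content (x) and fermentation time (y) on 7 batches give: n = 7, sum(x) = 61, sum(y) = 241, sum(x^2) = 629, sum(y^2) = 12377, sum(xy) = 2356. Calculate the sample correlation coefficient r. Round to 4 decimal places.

Numerator: nΣxy − (Σx)(Σy) = 7·2356 − (61)(241) = 1791
Denominator: √[(nΣx²−(Σx)²)(nΣy²−(Σy)²)]
  nΣx²−(Σx)² = 7·629 − 3721 = 682;  nΣy²−(Σy)² = 7·12377 − 58081 = 28558
  √(682·28558) = √19476556 = 4413.2251
r = 1791 / 4413.2251 = 0.4058

0.4058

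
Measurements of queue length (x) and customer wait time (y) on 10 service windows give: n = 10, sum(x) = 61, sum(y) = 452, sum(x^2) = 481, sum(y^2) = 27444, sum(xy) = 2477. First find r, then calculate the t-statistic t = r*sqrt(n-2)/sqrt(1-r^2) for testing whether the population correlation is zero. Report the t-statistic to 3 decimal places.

S_xy = nΣxy − ΣxΣy = 10·2477 − 61·452 = 24770 − 27572 = -2802
S_xx = nΣx² − (Σx)² = 10·481 − 61² = 4810 − 3721 = 1089
S_yy = nΣy² − (Σy)² = 10·27444 − 452² = 274440 − 204304 = 70136
r = S_xy / √(S_xx·S_yy) = -2802 / √(1089·70136) = -2802 / √76378104 = -2802 / 8739.4567 = -0.3206
t = r·√(n−2)/√(1−r²) = -0.3206·√8 / √(1−0.102784) = -0.906794 / 0.947215 = -0.957

-0.957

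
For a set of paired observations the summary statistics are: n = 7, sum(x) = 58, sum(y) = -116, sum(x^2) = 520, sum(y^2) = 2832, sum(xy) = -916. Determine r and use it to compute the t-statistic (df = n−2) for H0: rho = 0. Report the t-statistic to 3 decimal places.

0.549

S_xy = nΣxy − ΣxΣy = 7·(-916) − 58·(-116) = -6412 − (-6728) = 316
S_xx = nΣx² − (Σx)² = 7·520 − 58² = 3640 − 3364 = 276
S_yy = nΣy² − (Σy)² = 7·2832 − (-116)² = 19824 − 13456 = 6368
r = S_xy / √(S_xx·S_yy) = 316 / √(276·6368) = 316 / √1757568 = 316 / 1325.7330 = 0.2384
t = r·√(n−2)/√(1−r²) = 0.2384·√5 / √(1−0.056835) = 0.533079 / 0.971167 = 0.549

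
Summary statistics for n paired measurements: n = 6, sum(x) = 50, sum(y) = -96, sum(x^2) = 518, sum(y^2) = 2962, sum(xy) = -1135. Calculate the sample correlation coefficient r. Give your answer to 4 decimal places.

S_xy = nΣxy − ΣxΣy = 6·(-1135) − 50·(-96) = -6810 − (-4800) = -2010
S_xx = nΣx² − (Σx)² = 6·518 − 50² = 3108 − 2500 = 608
S_yy = nΣy² − (Σy)² = 6·2962 − (-96)² = 17772 − 9216 = 8556
r = S_xy / √(S_xx·S_yy) = -2010 / √(608·8556) = -2010 / √5202048 = -2010 / 2280.7999 = -0.8813

-0.8813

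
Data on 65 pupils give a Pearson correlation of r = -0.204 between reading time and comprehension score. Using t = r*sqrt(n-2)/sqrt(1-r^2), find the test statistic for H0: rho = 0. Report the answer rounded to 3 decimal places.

-1.654

t = r·√(n−2) / √(1−r²) with r = -0.204, n = 65
  = -0.204·√63 / √(1 − 0.041616)
  = -0.204·7.937254 / 0.978971
  = -1.619200 / 0.978971 = -1.654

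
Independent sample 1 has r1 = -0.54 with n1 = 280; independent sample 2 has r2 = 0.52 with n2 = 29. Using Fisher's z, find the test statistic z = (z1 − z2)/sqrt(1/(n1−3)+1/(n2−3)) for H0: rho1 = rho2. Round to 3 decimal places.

-5.755

Fisher z-transforms: z1 = atanh(-0.54) = -0.604156, z2 = atanh(0.52) = 0.576340; difference d = -1.180496
Var(d) = 1/277 + 1/26 = 0.0036101 + 0.0384615 = 0.0420716
z = d/√Var(d) = -1.180496 / √0.0420716 = -1.180496 / 0.205114 = -5.755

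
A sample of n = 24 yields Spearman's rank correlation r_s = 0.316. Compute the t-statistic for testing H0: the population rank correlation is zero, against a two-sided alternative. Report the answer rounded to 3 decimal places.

1 − r_s² = 1 − 0.099856 = 0.900144;  √(1−r_s²) = 0.948759
√(n−2) = √22 = 4.690416
t = r_s·√(n−2)/√(1−r_s²) = 0.316 · 4.690416 / 0.948759 = 1.562

1.562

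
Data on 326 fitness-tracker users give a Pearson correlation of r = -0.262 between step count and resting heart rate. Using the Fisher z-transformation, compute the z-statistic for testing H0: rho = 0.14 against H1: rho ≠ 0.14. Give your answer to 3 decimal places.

-7.354

z_r = atanh(-0.262) = -0.268255,  z_0 = atanh(0.14) = 0.140926
SE = 1/√(n−3) = 1/√323 = 0.055641
z = (z_r − z_0)/SE = (-0.268255 − 0.140926) / 0.055641 = -0.409181 / 0.055641 = -7.354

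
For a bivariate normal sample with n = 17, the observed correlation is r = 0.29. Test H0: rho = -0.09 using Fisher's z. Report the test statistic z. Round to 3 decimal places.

1.455

Fisher z: atanh(0.29) = 0.298566, atanh(-0.09) = -0.090244
z = (z_r − z_0)·√(n−3) = (0.298566 − (-0.090244))·√14 = 0.388810 · 3.741657 = 1.455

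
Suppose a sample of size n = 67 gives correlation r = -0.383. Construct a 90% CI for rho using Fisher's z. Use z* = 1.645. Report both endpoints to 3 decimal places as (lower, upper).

(-0.544, -0.195)

z_r = atanh(-0.383) = -0.403571;  SE = 1/√(n−3) = 1/√64 = 0.125000
z-limits: -0.403571 ± 1.645·0.125000 = -0.403571 ± 0.205625 = [-0.609196, -0.197946]
ρ-limits: (tanh -0.609196, tanh -0.197946) = (-0.544, -0.195)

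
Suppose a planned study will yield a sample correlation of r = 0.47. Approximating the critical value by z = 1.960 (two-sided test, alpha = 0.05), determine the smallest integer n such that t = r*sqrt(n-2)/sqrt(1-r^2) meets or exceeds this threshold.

Need r·√(n−2)/√(1−r²) ≥ 1.960
√(n−2) ≥ 1.960·√(1−0.2209) / 0.47 = 1.960·0.882666 / 0.47 = 3.6809
n−2 ≥ 13.5490  ⇒  n ≥ 15.5490
Smallest integer n = 16

16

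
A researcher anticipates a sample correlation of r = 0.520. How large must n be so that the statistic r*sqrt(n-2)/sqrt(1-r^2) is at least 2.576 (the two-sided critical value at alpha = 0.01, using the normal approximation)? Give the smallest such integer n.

Need r·√(n−2)/√(1−r²) ≥ 2.576
√(n−2) ≥ 2.576·√(1−0.270400) / 0.520 = 2.576·0.854166 / 0.520 = 4.2314
n−2 ≥ 17.9047  ⇒  n ≥ 19.9047
Smallest integer n = 20

20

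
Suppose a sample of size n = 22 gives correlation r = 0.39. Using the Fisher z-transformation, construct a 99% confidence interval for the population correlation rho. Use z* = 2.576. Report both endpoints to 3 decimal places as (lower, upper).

(-0.177, 0.763)

z_r = atanh(0.39) = 0.411800;  SE = 1/√(n−3) = 1/√19 = 0.229416
z-limits: 0.411800 ± 2.576·0.229416 = 0.411800 ± 0.590976 = [-0.179176, 1.002776]
ρ-limits: (tanh -0.179176, tanh 1.002776) = (-0.177, 0.763)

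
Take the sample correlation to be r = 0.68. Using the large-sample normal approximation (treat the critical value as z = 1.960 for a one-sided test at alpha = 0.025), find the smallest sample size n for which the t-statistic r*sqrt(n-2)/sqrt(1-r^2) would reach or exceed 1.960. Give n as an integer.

7

r√(n−2)/√(1−r²) ≥ 1.960  ⇔  n−2 ≥ (1.960)²·(1−r²)/r²
(1−r²)/r² = (1−0.4624)/0.4624 = 1.1626
n ≥ 2 + 3.8416·1.1626 = 2 + 4.4662 = 6.4662
⌈6.4662⌉ = 7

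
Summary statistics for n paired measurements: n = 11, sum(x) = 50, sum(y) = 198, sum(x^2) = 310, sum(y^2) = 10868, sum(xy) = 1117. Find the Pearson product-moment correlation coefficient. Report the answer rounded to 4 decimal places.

0.2792

Numerator: nΣxy − (Σx)(Σy) = 11·1117 − (50)(198) = 2387
Denominator: √[(nΣx²−(Σx)²)(nΣy²−(Σy)²)]
  nΣx²−(Σx)² = 11·310 − 2500 = 910;  nΣy²−(Σy)² = 11·10868 − 39204 = 80344
  √(910·80344) = √73113040 = 8550.6164
r = 2387 / 8550.6164 = 0.2792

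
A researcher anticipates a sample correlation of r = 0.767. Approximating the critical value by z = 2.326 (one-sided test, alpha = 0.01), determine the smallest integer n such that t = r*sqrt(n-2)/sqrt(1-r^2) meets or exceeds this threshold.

r√(n−2)/√(1−r²) ≥ 2.326  ⇔  n−2 ≥ (2.326)²·(1−r²)/r²
(1−r²)/r² = (1−0.588289)/0.588289 = 0.6998
n ≥ 2 + 5.410276·0.6998 = 2 + 3.7861 = 5.7861
⌈5.7861⌉ = 6

6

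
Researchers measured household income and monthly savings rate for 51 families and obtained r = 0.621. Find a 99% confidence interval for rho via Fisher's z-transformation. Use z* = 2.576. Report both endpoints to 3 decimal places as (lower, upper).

Fisher z: z_r = atanh(r) = ½·ln((1+0.621)/(1−0.621)) = 0.726631
SE(z) = 1/√(n−3) = 1/√48 = 0.144338
99% ⇒ z* = 2.576; margin = 2.576·0.144338 = 0.371815
CI on z-scale: (0.354816, 1.098446)
Back-transform: tanh(0.354816) = 0.340640, tanh(1.098446) = 0.799940

(0.341, 0.800)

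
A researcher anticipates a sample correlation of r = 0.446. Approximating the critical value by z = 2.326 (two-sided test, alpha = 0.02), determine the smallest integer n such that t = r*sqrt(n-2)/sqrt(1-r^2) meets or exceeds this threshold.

r√(n−2)/√(1−r²) ≥ 2.326  ⇔  n−2 ≥ (2.326)²·(1−r²)/r²
(1−r²)/r² = (1−0.198916)/0.198916 = 4.0272
n ≥ 2 + 5.410276·4.0272 = 2 + 21.7883 = 23.7883
⌈23.7883⌉ = 24

24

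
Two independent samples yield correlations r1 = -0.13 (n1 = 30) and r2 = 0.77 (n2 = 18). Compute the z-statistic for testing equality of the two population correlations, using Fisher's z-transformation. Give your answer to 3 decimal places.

-3.574

z1 = atanh(-0.13) = -0.130740,  z2 = atanh(0.77) = 1.020328
SE = √(1/(n1−3) + 1/(n2−3)) = √(1/27 + 1/15) = √(0.0370370 + 0.0666667) = √0.1037037 = 0.322031
z = (z1 − z2)/SE = (-0.130740 − 1.020328) / 0.322031 = -1.151068 / 0.322031 = -3.574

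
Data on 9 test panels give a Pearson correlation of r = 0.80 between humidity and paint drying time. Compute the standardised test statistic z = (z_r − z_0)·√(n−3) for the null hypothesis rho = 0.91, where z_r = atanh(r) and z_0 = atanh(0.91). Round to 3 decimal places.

z_r = atanh(0.80) = 1.098612,  z_0 = atanh(0.91) = 1.527524
SE = 1/√(n−3) = 1/√6 = 0.408248
z = (z_r − z_0)/SE = (1.098612 − 1.527524) / 0.408248 = -0.428912 / 0.408248 = -1.051

-1.051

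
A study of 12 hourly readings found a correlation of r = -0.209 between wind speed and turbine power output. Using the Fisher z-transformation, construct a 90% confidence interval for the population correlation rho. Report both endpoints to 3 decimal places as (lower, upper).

(-0.641, 0.324)

Fisher z: z_r = atanh(r) = ½·ln((1+(-0.209))/(1−(-0.209))) = -0.212125
SE(z) = 1/√(n−3) = 1/√9 = 0.333333
90% ⇒ z* = 1.645; margin = 1.645·0.333333 = 0.548333
CI on z-scale: (-0.760458, 0.336208)
Back-transform: tanh(-0.760458) = -0.641347, tanh(0.336208) = 0.324088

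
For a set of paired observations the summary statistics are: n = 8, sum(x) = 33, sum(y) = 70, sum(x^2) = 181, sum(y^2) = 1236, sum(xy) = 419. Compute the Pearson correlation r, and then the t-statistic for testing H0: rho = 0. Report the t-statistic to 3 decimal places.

3.040

S_xy = nΣxy − ΣxΣy = 8·419 − 33·70 = 3352 − 2310 = 1042
S_xx = nΣx² − (Σx)² = 8·181 − 33² = 1448 − 1089 = 359
S_yy = nΣy² − (Σy)² = 8·1236 − 70² = 9888 − 4900 = 4988
r = S_xy / √(S_xx·S_yy) = 1042 / √(359·4988) = 1042 / √1790692 = 1042 / 1338.1674 = 0.7787
t = r·√(n−2)/√(1−r²) = 0.7787·√6 / √(1−0.606374) = 1.907418 / 0.627396 = 3.040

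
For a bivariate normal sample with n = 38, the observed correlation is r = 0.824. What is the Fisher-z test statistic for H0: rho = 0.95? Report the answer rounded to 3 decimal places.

-3.920

Fisher z: atanh(0.824) = 1.169152, atanh(0.95) = 1.831781
z = (z_r − z_0)·√(n−3) = (1.169152 − 1.831781)·√35 = -0.662629 · 5.916080 = -3.920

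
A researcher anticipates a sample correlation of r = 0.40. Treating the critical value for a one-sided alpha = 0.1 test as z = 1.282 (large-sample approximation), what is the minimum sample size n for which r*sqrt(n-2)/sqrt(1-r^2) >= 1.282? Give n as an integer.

11

Need r·√(n−2)/√(1−r²) ≥ 1.282
√(n−2) ≥ 1.282·√(1−0.1600) / 0.40 = 1.282·0.916515 / 0.40 = 2.9374
n−2 ≥ 8.6283  ⇒  n ≥ 10.6283
Smallest integer n = 11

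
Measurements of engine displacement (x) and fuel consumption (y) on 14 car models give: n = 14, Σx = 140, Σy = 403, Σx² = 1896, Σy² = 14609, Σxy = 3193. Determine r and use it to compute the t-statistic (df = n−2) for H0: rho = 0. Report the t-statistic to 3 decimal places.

S_xy = nΣxy − ΣxΣy = 14·3193 − 140·403 = 44702 − 56420 = -11718
S_xx = nΣx² − (Σx)² = 14·1896 − 140² = 26544 − 19600 = 6944
S_yy = nΣy² − (Σy)² = 14·14609 − 403² = 204526 − 162409 = 42117
r = S_xy / √(S_xx·S_yy) = -11718 / √(6944·42117) = -11718 / √292460448 = -11718 / 17101.4750 = -0.6852
t = r·√(n−2)/√(1−r²) = -0.6852·√12 / √(1−0.469499) = -2.373602 / 0.728355 = -3.259

-3.259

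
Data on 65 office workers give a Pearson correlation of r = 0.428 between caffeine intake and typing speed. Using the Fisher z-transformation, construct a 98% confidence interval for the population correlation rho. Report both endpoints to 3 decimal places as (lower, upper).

(0.161, 0.637)

z_r = atanh(0.428) = 0.457446;  SE = 1/√(n−3) = 1/√62 = 0.127000
z-limits: 0.457446 ± 2.326·0.127000 = 0.457446 ± 0.295402 = [0.162044, 0.752848]
ρ-limits: (tanh 0.162044, tanh 0.752848) = (0.161, 0.637)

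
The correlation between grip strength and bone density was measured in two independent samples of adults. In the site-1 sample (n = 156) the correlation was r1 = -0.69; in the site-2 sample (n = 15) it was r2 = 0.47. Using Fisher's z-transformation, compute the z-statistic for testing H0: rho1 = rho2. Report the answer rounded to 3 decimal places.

z1 = atanh(-0.69) = -0.847956,  z2 = atanh(0.47) = 0.510070
SE = √(1/(n1−3) + 1/(n2−3)) = √(1/153 + 1/12) = √(0.0065359 + 0.0833333) = √0.0898692 = 0.299782
z = (z1 − z2)/SE = (-0.847956 − 0.510070) / 0.299782 = -1.358026 / 0.299782 = -4.530

-4.530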